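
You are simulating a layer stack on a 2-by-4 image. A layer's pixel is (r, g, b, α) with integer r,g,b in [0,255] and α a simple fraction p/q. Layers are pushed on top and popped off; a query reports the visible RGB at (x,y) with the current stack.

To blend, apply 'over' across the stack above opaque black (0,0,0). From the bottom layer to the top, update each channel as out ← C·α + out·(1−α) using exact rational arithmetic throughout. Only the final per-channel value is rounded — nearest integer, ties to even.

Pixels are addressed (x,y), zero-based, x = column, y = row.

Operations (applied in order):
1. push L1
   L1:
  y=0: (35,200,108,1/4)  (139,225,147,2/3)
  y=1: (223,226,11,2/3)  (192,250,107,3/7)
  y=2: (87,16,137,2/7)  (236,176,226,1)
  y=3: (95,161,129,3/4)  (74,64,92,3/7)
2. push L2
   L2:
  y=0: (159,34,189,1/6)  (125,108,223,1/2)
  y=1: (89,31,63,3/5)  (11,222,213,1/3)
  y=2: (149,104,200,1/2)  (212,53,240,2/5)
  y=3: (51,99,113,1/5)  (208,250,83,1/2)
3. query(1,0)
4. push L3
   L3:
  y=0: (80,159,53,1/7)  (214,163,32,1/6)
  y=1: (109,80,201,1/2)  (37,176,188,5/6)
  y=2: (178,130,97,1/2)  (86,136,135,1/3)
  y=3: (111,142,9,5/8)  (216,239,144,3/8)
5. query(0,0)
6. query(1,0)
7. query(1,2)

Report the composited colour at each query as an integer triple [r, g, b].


(1,0) stack=L1,L2; from [0,0,0]:
L1 α=2/3: [278/3, 150, 98]
L2 α=1/2: [653/6, 129, 321/2]
→ [109, 129, 160]

query (0,0) [L1,L2,L3] — begin 0,0,0
+L1 (α=1/4) → [35/4, 50, 27]
+L2 (α=1/6) → [811/24, 142/3, 54]
+L3 (α=1/7) → [1131/28, 443/7, 377/7]
rounded: [40, 63, 54]

(1,0) stack=L1,L2,L3; from [0,0,0]:
after L1 α=2/3: [278/3, 150, 98]
after L2 α=1/2: [653/6, 129, 321/2]
after L3 α=1/6: [4549/36, 404/3, 1669/12]
→ [126, 135, 139]

(1,2) stack=L1,L2,L3; from [0,0,0]:
L1 α=1: [236, 176, 226]
L2 α=2/5: [1132/5, 634/5, 1158/5]
L3 α=1/3: [898/5, 1948/15, 997/5]
→ [180, 130, 199]


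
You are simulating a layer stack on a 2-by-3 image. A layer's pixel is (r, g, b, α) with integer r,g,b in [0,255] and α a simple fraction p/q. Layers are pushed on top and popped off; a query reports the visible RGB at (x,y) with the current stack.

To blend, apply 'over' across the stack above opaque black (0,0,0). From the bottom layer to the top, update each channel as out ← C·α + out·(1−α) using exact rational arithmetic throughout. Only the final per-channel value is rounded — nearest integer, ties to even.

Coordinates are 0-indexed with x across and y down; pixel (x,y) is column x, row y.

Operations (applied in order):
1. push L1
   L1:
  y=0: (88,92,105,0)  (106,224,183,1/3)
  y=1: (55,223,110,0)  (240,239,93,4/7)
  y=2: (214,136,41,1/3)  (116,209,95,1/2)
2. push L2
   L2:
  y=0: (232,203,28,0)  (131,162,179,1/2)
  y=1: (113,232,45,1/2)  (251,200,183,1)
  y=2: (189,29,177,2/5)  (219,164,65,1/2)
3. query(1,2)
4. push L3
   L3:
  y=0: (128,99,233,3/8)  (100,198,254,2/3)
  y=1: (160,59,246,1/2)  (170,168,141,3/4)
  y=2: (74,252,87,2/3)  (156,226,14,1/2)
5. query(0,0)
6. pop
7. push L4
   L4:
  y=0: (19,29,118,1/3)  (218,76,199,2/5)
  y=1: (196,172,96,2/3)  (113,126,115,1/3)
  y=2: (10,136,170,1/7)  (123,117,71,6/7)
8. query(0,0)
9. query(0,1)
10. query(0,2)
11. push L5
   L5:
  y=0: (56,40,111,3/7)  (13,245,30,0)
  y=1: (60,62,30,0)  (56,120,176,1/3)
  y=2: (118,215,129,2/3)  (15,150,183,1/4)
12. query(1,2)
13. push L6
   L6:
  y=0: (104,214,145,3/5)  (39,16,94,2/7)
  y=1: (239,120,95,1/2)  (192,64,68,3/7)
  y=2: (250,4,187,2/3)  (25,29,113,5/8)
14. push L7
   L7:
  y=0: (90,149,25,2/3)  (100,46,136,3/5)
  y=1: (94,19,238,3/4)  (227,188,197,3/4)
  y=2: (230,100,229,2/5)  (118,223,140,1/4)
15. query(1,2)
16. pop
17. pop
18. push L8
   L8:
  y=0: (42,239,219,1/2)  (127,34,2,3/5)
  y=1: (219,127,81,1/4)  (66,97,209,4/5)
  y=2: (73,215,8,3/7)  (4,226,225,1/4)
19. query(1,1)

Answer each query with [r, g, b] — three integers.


at x=1,y=2 over L1,L2:
after L1 α=1/2: [58, 209/2, 95/2]
after L2 α=1/2: [277/2, 537/4, 225/4]
rounded: [138, 134, 56]

at x=0,y=0 over L1,L2,L3:
+L1 (α=0) → [0, 0, 0]
+L2 (α=0) → [0, 0, 0]
+L3 (α=3/8) → [48, 297/8, 699/8]
= [48, 37, 87]

at x=0,y=0 over L1,L2,L4:
+L1 (α=0) → [0, 0, 0]
+L2 (α=0) → [0, 0, 0]
+L4 (α=1/3) → [19/3, 29/3, 118/3]
= [6, 10, 39]

(0,1) stack=L1,L2,L4; from [0,0,0]:
+L1 (α=0) → [0, 0, 0]
+L2 (α=1/2) → [113/2, 116, 45/2]
+L4 (α=2/3) → [299/2, 460/3, 143/2]
rounded: [150, 153, 72]

(0,2) stack=L1,L2,L4; from [0,0,0]:
after L1 α=1/3: [214/3, 136/3, 41/3]
after L2 α=2/5: [592/5, 194/5, 79]
after L4 α=1/7: [3602/35, 1844/35, 92]
rounded: [103, 53, 92]

(1,2) stack=L1,L2,L4,L5; from [0,0,0]:
after L1 α=1/2: [58, 209/2, 95/2]
after L2 α=1/2: [277/2, 537/4, 225/4]
after L4 α=6/7: [1753/14, 3345/28, 1929/28]
after L5 α=1/4: [5469/56, 14235/112, 10911/112]
→ [98, 127, 97]

(1,2) stack=L1,L2,L4,L5,L6,L7; from [0,0,0]:
L1 α=1/2: [58, 209/2, 95/2]
L2 α=1/2: [277/2, 537/4, 225/4]
L4 α=6/7: [1753/14, 3345/28, 1929/28]
L5 α=1/4: [5469/56, 14235/112, 10911/112]
L6 α=5/8: [23407/448, 58945/896, 96013/896]
L7 α=1/4: [123085/1792, 376643/3584, 413479/3584]
rounded: [69, 105, 115]

(1,1) stack=L1,L2,L4,L5,L8; from [0,0,0]:
+L1 (α=4/7) → [960/7, 956/7, 372/7]
+L2 (α=1) → [251, 200, 183]
+L4 (α=1/3) → [205, 526/3, 481/3]
+L5 (α=1/3) → [466/3, 1412/9, 1490/9]
+L8 (α=4/5) → [1258/15, 4904/45, 9014/45]
= [84, 109, 200]


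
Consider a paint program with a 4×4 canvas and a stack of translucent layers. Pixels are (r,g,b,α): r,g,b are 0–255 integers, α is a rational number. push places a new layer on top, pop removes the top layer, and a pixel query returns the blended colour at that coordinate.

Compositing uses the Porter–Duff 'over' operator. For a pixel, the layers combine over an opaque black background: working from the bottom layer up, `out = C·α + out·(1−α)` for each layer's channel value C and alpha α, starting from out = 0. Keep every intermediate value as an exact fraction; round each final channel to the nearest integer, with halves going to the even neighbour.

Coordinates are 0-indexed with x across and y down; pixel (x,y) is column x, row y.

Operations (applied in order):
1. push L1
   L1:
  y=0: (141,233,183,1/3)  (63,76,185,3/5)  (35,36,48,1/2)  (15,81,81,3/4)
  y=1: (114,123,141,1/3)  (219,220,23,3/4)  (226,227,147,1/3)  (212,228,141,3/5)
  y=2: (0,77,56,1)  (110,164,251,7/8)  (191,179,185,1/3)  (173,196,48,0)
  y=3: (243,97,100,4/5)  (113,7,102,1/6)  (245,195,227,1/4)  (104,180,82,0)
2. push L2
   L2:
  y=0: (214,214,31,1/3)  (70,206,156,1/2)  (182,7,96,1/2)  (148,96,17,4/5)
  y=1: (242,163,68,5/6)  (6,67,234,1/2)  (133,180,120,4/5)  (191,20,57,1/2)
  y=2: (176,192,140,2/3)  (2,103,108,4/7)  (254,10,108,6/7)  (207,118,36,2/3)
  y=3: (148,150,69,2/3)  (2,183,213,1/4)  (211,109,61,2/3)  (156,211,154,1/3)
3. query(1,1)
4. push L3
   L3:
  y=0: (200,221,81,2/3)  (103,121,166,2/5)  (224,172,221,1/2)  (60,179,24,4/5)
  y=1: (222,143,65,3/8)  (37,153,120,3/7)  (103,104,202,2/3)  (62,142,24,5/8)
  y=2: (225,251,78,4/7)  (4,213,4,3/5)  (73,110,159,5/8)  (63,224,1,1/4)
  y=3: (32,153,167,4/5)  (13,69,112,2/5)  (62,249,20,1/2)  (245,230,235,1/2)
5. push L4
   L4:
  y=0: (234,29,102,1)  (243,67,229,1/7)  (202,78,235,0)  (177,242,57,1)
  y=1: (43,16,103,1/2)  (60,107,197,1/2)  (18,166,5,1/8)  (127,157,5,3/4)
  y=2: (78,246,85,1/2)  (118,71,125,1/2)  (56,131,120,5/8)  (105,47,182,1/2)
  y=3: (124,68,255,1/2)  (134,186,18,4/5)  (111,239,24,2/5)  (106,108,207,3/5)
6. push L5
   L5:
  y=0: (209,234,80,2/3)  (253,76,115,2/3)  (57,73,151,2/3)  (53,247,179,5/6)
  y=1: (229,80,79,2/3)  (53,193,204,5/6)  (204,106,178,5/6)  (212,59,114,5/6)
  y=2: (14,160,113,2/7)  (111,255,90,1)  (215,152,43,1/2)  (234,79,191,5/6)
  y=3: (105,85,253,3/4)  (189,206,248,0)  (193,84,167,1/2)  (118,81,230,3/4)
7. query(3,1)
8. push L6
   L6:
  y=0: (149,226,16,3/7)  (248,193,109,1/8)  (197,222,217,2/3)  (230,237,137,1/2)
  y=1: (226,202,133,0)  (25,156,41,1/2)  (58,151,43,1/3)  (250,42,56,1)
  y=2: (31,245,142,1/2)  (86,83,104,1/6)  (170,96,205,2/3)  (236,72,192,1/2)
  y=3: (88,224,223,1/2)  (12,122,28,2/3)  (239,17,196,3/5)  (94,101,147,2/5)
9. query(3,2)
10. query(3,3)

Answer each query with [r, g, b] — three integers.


query (1,1) [L1,L2] — begin 0,0,0
after L1 α=3/4: [657/4, 165, 69/4]
after L2 α=1/2: [681/8, 116, 1005/8]
→ [85, 116, 126]

(3,1) stack=L1,L2,L3,L4,L5; from [0,0,0]:
L1 α=3/5: [636/5, 684/5, 423/5]
L2 α=1/2: [1591/10, 392/5, 354/5]
L3 α=5/8: [7873/80, 2363/20, 831/20]
L4 α=3/4: [38353/320, 11783/80, 1131/80]
L5 α=5/6: [125851/640, 35383/480, 15577/160]
rounded: [197, 74, 97]

at x=3,y=2 over L1,L2,L3,L4,L5,L6:
after L1 α=0: [0, 0, 0]
after L2 α=2/3: [138, 236/3, 24]
after L3 α=1/4: [477/4, 115, 73/4]
after L4 α=1/2: [897/8, 81, 801/8]
after L5 α=5/6: [3419/16, 238/3, 8441/48]
after L6 α=1/2: [7195/32, 227/3, 17657/96]
= [225, 76, 184]

at x=3,y=3 over L1,L2,L3,L4,L5,L6:
after L1 α=0: [0, 0, 0]
after L2 α=1/3: [52, 211/3, 154/3]
after L3 α=1/2: [297/2, 901/6, 859/6]
after L4 α=3/5: [123, 1873/15, 2722/15]
after L5 α=3/4: [477/4, 2759/30, 3268/15]
after L6 α=2/5: [2183/20, 4779/50, 4738/25]
= [109, 96, 190]


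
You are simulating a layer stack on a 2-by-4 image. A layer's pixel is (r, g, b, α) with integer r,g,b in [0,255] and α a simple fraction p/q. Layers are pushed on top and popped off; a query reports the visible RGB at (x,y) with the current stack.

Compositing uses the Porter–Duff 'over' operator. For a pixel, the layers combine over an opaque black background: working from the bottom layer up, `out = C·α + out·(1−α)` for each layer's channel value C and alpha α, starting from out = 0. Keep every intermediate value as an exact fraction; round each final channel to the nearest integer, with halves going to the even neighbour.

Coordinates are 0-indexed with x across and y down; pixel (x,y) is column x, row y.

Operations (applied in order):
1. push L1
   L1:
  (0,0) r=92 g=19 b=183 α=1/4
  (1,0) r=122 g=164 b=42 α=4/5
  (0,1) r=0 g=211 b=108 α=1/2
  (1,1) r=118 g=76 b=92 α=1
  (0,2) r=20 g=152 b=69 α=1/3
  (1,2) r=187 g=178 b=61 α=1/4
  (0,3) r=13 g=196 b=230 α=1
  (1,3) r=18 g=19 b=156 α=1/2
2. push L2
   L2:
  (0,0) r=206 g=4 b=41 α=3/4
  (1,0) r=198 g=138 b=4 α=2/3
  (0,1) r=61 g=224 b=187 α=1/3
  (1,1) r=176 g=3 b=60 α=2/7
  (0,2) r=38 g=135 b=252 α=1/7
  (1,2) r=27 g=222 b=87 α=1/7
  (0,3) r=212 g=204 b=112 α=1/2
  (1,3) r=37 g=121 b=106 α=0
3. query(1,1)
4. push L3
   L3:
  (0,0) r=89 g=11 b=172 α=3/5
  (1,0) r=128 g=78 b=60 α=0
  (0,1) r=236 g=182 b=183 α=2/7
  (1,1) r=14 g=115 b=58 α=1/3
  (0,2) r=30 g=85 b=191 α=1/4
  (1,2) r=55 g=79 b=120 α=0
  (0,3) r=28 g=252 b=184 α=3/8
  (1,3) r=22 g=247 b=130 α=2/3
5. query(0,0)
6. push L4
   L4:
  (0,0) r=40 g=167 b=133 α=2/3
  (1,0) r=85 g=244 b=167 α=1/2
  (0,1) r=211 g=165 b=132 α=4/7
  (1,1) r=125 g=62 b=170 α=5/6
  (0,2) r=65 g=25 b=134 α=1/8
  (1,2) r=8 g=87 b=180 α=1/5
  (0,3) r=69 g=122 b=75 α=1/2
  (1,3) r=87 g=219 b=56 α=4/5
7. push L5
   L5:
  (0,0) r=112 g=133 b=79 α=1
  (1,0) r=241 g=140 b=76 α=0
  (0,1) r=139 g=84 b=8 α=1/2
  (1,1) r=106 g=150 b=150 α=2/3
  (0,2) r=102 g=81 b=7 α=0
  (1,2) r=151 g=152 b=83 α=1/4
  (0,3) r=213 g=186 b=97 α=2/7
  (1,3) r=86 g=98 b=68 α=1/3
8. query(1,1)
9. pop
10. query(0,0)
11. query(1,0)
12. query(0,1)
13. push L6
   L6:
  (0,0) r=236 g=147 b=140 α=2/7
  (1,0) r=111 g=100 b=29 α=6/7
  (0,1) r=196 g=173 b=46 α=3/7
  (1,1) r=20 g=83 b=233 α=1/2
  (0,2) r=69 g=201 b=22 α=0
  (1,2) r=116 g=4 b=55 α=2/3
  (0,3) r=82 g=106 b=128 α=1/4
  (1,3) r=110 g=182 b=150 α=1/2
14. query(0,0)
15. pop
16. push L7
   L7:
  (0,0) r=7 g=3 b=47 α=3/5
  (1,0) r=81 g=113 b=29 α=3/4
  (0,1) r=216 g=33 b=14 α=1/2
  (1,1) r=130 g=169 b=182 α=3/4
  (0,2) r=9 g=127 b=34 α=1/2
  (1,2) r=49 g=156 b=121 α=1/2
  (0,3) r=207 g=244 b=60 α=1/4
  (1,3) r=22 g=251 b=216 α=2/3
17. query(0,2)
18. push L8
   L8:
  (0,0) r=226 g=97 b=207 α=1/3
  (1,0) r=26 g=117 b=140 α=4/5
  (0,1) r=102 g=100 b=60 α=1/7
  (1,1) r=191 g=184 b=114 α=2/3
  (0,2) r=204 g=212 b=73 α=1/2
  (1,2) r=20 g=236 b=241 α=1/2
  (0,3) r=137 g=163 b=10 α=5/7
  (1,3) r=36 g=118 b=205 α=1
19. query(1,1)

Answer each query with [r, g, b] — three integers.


(1,1) stack=L1,L2; from [0,0,0]:
+L1 (α=1) → [118, 76, 92]
+L2 (α=2/7) → [942/7, 386/7, 580/7]
= [135, 55, 83]

query (0,0) [L1,L2,L3] — begin 0,0,0
after L1 α=1/4: [23, 19/4, 183/4]
after L2 α=3/4: [641/4, 67/16, 675/16]
after L3 α=3/5: [235/2, 331/40, 4803/40]
→ [118, 8, 120]

at x=1,y=1 over L1,L2,L3,L4,L5:
+L1 (α=1) → [118, 76, 92]
+L2 (α=2/7) → [942/7, 386/7, 580/7]
+L3 (α=1/3) → [1982/21, 1577/21, 522/7]
+L4 (α=5/6) → [15107/126, 8087/126, 3236/21]
+L5 (α=2/3) → [41819/378, 45887/378, 9536/63]
→ [111, 121, 151]

at x=0,y=0 over L1,L2,L3,L4:
after L1 α=1/4: [23, 19/4, 183/4]
after L2 α=3/4: [641/4, 67/16, 675/16]
after L3 α=3/5: [235/2, 331/40, 4803/40]
after L4 α=2/3: [395/6, 13691/120, 15443/120]
→ [66, 114, 129]

(1,0) stack=L1,L2,L3,L4; from [0,0,0]:
+L1 (α=4/5) → [488/5, 656/5, 168/5]
+L2 (α=2/3) → [2468/15, 2036/15, 208/15]
+L3 (α=0) → [2468/15, 2036/15, 208/15]
+L4 (α=1/2) → [3743/30, 2848/15, 2713/30]
→ [125, 190, 90]

(0,1) stack=L1,L2,L3,L4; from [0,0,0]:
after L1 α=1/2: [0, 211/2, 54]
after L2 α=1/3: [61/3, 145, 295/3]
after L3 α=2/7: [1721/21, 1089/7, 2573/21]
after L4 α=4/7: [7629/49, 7887/49, 6269/49]
→ [156, 161, 128]

at x=0,y=0 over L1,L2,L3,L4,L6:
L1 α=1/4: [23, 19/4, 183/4]
L2 α=3/4: [641/4, 67/16, 675/16]
L3 α=3/5: [235/2, 331/40, 4803/40]
L4 α=2/3: [395/6, 13691/120, 15443/120]
L6 α=2/7: [4807/42, 20747/168, 22163/168]
→ [114, 123, 132]

(0,2) stack=L1,L2,L3,L4,L7; from [0,0,0]:
after L1 α=1/3: [20/3, 152/3, 23]
after L2 α=1/7: [78/7, 439/7, 390/7]
after L3 α=1/4: [111/7, 478/7, 2507/28]
after L4 α=1/8: [22, 503/8, 3043/32]
after L7 α=1/2: [31/2, 1519/16, 4131/64]
= [16, 95, 65]

at x=1,y=1 over L1,L2,L3,L4,L7,L8:
after L1 α=1: [118, 76, 92]
after L2 α=2/7: [942/7, 386/7, 580/7]
after L3 α=1/3: [1982/21, 1577/21, 522/7]
after L4 α=5/6: [15107/126, 8087/126, 3236/21]
after L7 α=3/4: [64247/504, 71969/504, 7351/42]
after L8 α=2/3: [256775/1512, 257441/1512, 16927/126]
= [170, 170, 134]


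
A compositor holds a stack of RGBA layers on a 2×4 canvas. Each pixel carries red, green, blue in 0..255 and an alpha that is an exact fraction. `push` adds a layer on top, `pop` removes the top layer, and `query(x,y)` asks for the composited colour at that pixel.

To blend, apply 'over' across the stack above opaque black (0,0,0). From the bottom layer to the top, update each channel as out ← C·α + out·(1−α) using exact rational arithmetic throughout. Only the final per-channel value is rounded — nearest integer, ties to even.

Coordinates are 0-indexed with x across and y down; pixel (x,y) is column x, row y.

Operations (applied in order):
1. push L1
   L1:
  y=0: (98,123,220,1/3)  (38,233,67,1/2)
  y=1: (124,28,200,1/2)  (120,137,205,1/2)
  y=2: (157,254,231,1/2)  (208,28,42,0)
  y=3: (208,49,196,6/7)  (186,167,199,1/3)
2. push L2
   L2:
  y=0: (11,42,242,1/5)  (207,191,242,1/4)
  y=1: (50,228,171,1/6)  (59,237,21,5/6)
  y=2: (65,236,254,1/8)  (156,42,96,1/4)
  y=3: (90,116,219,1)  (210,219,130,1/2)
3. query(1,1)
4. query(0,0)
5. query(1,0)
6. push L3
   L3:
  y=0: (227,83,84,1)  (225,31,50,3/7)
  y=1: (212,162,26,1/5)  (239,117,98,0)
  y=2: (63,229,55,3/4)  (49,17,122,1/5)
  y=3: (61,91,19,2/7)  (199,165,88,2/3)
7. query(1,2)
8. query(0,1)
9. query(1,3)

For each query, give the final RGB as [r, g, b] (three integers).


(1,1) stack=L1,L2; from [0,0,0]:
after L1 α=1/2: [60, 137/2, 205/2]
after L2 α=5/6: [355/6, 2507/12, 415/12]
= [59, 209, 35]

(0,0) stack=L1,L2; from [0,0,0]:
L1 α=1/3: [98/3, 41, 220/3]
L2 α=1/5: [85/3, 206/5, 1606/15]
= [28, 41, 107]

(1,0) stack=L1,L2; from [0,0,0]:
after L1 α=1/2: [19, 233/2, 67/2]
after L2 α=1/4: [66, 1081/8, 685/8]
→ [66, 135, 86]

(1,2) stack=L1,L2,L3; from [0,0,0]:
after L1 α=0: [0, 0, 0]
after L2 α=1/4: [39, 21/2, 24]
after L3 α=1/5: [41, 59/5, 218/5]
→ [41, 12, 44]

query (0,1) [L1,L2,L3] — begin 0,0,0
after L1 α=1/2: [62, 14, 100]
after L2 α=1/6: [60, 149/3, 671/6]
after L3 α=1/5: [452/5, 1082/15, 284/3]
→ [90, 72, 95]

at x=1,y=3 over L1,L2,L3:
+L1 (α=1/3) → [62, 167/3, 199/3]
+L2 (α=1/2) → [136, 412/3, 589/6]
+L3 (α=2/3) → [178, 1402/9, 1645/18]
rounded: [178, 156, 91]


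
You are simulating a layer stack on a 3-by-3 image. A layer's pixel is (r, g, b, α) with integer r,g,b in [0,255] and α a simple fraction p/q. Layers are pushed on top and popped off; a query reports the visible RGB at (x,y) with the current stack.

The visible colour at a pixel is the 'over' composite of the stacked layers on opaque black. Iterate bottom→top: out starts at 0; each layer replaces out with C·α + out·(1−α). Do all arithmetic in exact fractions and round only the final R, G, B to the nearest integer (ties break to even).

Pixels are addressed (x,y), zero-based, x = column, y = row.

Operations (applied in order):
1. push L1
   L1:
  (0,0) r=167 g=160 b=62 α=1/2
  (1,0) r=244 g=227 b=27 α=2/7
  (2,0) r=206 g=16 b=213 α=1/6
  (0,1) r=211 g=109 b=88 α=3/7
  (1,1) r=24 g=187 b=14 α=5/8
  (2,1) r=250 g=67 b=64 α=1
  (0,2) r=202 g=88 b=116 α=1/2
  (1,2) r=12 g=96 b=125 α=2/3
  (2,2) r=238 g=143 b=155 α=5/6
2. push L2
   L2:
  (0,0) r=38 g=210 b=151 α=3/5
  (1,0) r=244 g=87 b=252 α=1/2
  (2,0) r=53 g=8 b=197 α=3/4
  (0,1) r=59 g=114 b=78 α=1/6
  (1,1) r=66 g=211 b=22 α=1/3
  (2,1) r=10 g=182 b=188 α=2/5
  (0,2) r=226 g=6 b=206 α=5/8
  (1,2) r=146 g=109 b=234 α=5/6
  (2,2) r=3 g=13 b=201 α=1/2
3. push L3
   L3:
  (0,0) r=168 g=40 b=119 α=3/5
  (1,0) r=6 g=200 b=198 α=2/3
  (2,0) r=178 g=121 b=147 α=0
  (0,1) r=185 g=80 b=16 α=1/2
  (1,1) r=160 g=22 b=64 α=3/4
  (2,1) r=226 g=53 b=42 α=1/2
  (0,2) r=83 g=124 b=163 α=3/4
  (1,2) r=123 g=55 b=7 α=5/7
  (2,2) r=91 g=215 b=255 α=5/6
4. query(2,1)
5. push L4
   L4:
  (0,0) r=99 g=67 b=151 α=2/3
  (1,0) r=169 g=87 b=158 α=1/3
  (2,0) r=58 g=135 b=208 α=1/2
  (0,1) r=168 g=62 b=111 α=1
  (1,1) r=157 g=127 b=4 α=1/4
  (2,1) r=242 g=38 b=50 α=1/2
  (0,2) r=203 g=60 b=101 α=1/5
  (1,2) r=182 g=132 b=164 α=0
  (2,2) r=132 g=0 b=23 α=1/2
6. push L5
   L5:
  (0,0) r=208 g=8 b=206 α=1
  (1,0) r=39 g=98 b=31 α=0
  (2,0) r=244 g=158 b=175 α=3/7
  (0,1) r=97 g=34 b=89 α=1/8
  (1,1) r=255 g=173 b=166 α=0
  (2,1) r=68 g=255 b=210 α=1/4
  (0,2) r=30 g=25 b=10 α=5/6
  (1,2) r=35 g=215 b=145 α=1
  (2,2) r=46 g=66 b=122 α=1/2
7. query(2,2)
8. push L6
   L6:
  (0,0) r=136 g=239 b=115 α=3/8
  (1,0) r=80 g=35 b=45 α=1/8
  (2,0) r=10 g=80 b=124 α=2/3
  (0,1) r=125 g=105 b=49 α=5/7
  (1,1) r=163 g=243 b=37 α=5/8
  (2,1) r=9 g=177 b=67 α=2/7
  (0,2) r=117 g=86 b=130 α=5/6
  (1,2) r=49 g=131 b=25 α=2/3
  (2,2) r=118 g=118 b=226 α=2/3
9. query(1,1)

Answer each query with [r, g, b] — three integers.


at x=2,y=1 over L1,L2,L3:
+L1 (α=1) → [250, 67, 64]
+L2 (α=2/5) → [154, 113, 568/5]
+L3 (α=1/2) → [190, 83, 389/5]
= [190, 83, 78]

at x=2,y=2 over L1,L2,L3,L4,L5:
L1 α=5/6: [595/3, 715/6, 775/6]
L2 α=1/2: [302/3, 793/12, 1981/12]
L3 α=5/6: [1667/18, 13693/72, 17281/72]
L4 α=1/2: [4043/36, 13693/144, 18937/144]
L5 α=1/2: [5699/72, 23197/288, 36505/288]
→ [79, 81, 127]

at x=1,y=1 over L1,L2,L3,L4,L5,L6:
L1 α=5/8: [15, 935/8, 35/4]
L2 α=1/3: [32, 593/4, 79/6]
L3 α=3/4: [128, 857/16, 1231/24]
L4 α=1/4: [541/4, 4603/64, 1263/32]
L5 α=0: [541/4, 4603/64, 1263/32]
L6 α=5/8: [4883/32, 91569/512, 9709/256]
= [153, 179, 38]


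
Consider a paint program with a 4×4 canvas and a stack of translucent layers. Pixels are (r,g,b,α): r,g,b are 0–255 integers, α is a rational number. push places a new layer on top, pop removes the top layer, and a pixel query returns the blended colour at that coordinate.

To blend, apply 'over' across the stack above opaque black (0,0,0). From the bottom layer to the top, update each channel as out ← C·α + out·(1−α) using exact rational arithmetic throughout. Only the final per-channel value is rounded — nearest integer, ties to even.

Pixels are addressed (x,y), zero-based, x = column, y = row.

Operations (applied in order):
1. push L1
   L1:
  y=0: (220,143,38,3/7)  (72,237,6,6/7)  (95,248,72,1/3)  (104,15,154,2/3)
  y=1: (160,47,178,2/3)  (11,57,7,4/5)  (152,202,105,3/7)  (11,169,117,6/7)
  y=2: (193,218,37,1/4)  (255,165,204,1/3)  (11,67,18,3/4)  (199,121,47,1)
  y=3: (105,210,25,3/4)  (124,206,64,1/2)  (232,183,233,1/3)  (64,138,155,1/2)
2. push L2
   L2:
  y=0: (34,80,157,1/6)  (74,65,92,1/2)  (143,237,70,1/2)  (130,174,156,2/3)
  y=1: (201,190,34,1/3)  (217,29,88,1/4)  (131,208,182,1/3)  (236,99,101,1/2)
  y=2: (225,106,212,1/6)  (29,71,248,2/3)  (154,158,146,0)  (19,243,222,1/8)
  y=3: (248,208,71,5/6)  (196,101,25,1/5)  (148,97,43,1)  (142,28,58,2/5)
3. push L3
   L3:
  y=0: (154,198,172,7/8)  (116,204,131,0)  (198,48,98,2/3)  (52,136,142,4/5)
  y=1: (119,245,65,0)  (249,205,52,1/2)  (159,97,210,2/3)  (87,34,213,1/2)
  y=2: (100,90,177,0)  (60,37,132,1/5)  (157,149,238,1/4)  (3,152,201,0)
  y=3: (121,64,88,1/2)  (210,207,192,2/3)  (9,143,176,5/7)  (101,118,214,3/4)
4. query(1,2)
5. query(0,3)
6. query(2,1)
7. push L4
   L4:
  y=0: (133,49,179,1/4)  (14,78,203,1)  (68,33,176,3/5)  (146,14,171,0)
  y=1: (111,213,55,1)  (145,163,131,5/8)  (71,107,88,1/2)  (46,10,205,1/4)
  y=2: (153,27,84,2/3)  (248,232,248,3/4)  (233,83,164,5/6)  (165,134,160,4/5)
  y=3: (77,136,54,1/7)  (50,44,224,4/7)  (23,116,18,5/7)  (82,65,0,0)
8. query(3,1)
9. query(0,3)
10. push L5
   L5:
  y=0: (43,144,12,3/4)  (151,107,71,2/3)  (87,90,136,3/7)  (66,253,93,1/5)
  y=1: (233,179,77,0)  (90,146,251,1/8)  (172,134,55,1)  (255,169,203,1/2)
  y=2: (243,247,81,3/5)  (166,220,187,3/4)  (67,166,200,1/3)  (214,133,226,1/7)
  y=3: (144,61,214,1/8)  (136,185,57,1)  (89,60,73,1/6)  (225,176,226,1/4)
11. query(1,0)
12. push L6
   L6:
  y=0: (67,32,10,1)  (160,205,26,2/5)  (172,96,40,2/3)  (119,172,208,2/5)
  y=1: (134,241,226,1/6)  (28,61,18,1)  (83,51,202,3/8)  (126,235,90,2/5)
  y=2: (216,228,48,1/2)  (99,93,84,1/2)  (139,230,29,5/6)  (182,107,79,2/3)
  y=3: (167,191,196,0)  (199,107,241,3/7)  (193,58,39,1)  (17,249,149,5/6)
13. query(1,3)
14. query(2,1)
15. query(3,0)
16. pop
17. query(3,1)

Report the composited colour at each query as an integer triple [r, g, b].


query (1,2) [L1,L2,L3] — begin 0,0,0
+L1 (α=1/3) → [85, 55, 68]
+L2 (α=2/3) → [143/3, 197/3, 188]
+L3 (α=1/5) → [752/15, 899/15, 884/5]
→ [50, 60, 177]

query (0,3) [L1,L2,L3] — begin 0,0,0
after L1 α=3/4: [315/4, 315/2, 75/4]
after L2 α=5/6: [5275/24, 2395/12, 1495/24]
after L3 α=1/2: [8179/48, 3163/24, 3607/48]
→ [170, 132, 75]

query (2,1) [L1,L2,L3] — begin 0,0,0
after L1 α=3/7: [456/7, 606/7, 45]
after L2 α=1/3: [1829/21, 2668/21, 272/3]
after L3 α=2/3: [8507/63, 6742/63, 1532/9]
= [135, 107, 170]

query (3,1) [L1,L2,L3,L4] — begin 0,0,0
L1 α=6/7: [66/7, 1014/7, 702/7]
L2 α=1/2: [859/7, 1707/14, 1409/14]
L3 α=1/2: [734/7, 2183/28, 4391/28]
L4 α=1/4: [631/7, 6829/112, 18913/112]
rounded: [90, 61, 169]

at x=0,y=3 over L1,L2,L3,L4:
L1 α=3/4: [315/4, 315/2, 75/4]
L2 α=5/6: [5275/24, 2395/12, 1495/24]
L3 α=1/2: [8179/48, 3163/24, 3607/48]
L4 α=1/7: [8795/56, 3707/28, 577/8]
rounded: [157, 132, 72]

(1,0) stack=L1,L2,L3,L4,L5; from [0,0,0]:
+L1 (α=6/7) → [432/7, 1422/7, 36/7]
+L2 (α=1/2) → [475/7, 1877/14, 340/7]
+L3 (α=0) → [475/7, 1877/14, 340/7]
+L4 (α=1) → [14, 78, 203]
+L5 (α=2/3) → [316/3, 292/3, 115]
= [105, 97, 115]

(1,3) stack=L1,L2,L3,L4,L5,L6; from [0,0,0]:
after L1 α=1/2: [62, 103, 32]
after L2 α=1/5: [444/5, 513/5, 153/5]
after L3 α=2/3: [848/5, 861/5, 691/5]
after L4 α=4/7: [3544/35, 3463/35, 6553/35]
after L5 α=1: [136, 185, 57]
after L6 α=3/7: [163, 1061/7, 951/7]
rounded: [163, 152, 136]

at x=2,y=1 over L1,L2,L3,L4,L5,L6:
after L1 α=3/7: [456/7, 606/7, 45]
after L2 α=1/3: [1829/21, 2668/21, 272/3]
after L3 α=2/3: [8507/63, 6742/63, 1532/9]
after L4 α=1/2: [6490/63, 13483/126, 1162/9]
after L5 α=1: [172, 134, 55]
after L6 α=3/8: [1109/8, 823/8, 881/8]
rounded: [139, 103, 110]

(3,0) stack=L1,L2,L3,L4,L5,L6; from [0,0,0]:
L1 α=2/3: [208/3, 10, 308/3]
L2 α=2/3: [988/9, 358/3, 1244/9]
L3 α=4/5: [572/9, 398/3, 6356/45]
L4 α=0: [572/9, 398/3, 6356/45]
L5 α=1/5: [2882/45, 2351/15, 29609/225]
L6 α=2/5: [6452/75, 4071/25, 60809/375]
→ [86, 163, 162]

query (3,1) [L1,L2,L3,L4,L5] — begin 0,0,0
L1 α=6/7: [66/7, 1014/7, 702/7]
L2 α=1/2: [859/7, 1707/14, 1409/14]
L3 α=1/2: [734/7, 2183/28, 4391/28]
L4 α=1/4: [631/7, 6829/112, 18913/112]
L5 α=1/2: [1208/7, 25757/224, 41649/224]
→ [173, 115, 186]


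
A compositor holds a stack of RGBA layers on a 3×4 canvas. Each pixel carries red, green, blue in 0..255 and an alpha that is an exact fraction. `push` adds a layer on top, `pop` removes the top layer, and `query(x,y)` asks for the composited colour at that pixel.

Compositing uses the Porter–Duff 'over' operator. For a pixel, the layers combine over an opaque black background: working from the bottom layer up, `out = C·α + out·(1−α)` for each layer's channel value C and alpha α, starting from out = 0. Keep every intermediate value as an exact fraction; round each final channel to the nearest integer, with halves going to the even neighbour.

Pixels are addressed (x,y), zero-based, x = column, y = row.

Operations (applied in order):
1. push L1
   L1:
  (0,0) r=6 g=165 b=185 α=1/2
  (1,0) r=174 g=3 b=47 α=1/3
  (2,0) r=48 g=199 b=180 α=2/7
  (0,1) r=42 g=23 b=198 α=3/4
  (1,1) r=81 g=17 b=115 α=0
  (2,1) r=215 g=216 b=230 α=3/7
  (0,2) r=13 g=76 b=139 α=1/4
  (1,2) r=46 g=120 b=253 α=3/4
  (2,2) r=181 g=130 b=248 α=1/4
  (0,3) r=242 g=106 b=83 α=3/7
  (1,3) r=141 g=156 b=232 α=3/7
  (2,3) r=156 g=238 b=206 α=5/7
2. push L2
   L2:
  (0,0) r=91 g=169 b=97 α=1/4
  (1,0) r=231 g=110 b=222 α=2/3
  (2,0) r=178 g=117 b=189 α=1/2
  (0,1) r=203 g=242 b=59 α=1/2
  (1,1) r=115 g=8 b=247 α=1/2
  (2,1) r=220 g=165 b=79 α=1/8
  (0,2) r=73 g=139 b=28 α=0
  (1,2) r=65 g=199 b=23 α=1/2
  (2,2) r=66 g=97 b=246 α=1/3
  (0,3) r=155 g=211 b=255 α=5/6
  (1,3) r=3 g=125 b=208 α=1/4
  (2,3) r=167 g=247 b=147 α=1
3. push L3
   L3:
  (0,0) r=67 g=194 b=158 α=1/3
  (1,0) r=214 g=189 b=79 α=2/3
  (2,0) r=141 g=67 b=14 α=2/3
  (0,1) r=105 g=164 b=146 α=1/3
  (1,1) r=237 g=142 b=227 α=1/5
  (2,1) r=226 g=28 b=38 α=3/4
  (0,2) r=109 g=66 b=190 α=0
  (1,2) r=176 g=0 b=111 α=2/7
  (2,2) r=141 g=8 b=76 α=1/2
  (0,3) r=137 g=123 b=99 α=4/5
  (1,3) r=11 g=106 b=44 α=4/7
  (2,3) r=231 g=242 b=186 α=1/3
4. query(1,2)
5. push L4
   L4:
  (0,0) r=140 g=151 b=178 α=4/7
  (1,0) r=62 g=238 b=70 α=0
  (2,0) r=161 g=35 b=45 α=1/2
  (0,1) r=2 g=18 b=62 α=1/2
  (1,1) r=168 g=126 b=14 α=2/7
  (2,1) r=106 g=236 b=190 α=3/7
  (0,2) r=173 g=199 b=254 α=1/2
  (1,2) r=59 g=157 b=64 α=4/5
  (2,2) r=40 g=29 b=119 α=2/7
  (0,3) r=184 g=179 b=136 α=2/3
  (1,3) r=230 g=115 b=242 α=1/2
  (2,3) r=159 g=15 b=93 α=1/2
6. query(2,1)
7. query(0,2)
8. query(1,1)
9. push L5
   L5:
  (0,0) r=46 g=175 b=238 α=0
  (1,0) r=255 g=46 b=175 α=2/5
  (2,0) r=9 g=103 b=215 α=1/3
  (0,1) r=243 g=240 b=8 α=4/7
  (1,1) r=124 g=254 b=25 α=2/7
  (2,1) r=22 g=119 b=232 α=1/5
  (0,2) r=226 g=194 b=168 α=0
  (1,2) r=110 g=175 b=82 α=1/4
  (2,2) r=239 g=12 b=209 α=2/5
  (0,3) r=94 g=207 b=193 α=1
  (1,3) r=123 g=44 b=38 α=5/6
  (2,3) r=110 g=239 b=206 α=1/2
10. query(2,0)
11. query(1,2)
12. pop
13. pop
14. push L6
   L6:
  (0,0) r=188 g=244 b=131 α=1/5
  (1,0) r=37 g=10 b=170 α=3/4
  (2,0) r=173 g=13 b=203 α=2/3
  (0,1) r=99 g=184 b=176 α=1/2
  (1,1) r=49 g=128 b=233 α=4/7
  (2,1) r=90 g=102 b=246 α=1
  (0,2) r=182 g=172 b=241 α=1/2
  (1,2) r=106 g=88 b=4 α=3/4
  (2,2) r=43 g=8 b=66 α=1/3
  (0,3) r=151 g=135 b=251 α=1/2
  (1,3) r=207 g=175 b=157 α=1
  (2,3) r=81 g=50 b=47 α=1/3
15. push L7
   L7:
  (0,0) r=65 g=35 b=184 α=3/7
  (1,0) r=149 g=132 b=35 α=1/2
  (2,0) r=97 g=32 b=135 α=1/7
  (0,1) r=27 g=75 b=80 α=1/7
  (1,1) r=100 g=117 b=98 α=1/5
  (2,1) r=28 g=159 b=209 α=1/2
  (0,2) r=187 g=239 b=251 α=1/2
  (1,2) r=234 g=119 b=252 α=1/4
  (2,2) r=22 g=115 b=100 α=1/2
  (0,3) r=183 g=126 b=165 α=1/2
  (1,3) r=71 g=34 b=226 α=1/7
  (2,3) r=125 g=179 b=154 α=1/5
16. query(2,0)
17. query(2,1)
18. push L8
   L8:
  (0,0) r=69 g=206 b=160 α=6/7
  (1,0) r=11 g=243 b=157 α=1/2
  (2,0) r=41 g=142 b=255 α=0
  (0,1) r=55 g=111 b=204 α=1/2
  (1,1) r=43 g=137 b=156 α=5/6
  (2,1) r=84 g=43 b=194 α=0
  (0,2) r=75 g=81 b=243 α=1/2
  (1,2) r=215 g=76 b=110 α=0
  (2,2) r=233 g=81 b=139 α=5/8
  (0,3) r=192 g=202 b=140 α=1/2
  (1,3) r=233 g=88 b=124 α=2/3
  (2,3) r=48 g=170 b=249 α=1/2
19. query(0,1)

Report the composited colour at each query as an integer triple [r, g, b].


(1,2) stack=L1,L2,L3; from [0,0,0]:
after L1 α=3/4: [69/2, 90, 759/4]
after L2 α=1/2: [199/4, 289/2, 851/8]
after L3 α=2/7: [2403/28, 1445/14, 6031/56]
= [86, 103, 108]

at x=2,y=1 over L1,L2,L3,L4:
L1 α=3/7: [645/7, 648/7, 690/7]
L2 α=1/8: [865/8, 813/8, 769/8]
L3 α=3/4: [6289/32, 1485/32, 1681/32]
L4 α=3/7: [8833/56, 7149/56, 6241/56]
rounded: [158, 128, 111]

query (0,2) [L1,L2,L3,L4] — begin 0,0,0
after L1 α=1/4: [13/4, 19, 139/4]
after L2 α=0: [13/4, 19, 139/4]
after L3 α=0: [13/4, 19, 139/4]
after L4 α=1/2: [705/8, 109, 1155/8]
→ [88, 109, 144]

query (1,1) [L1,L2,L3,L4] — begin 0,0,0
after L1 α=0: [0, 0, 0]
after L2 α=1/2: [115/2, 4, 247/2]
after L3 α=1/5: [467/5, 158/5, 721/5]
after L4 α=2/7: [803/7, 410/7, 107]
→ [115, 59, 107]

query (2,0) [L1,L2,L3,L4,L5] — begin 0,0,0
+L1 (α=2/7) → [96/7, 398/7, 360/7]
+L2 (α=1/2) → [671/7, 1217/14, 1683/14]
+L3 (α=2/3) → [2645/21, 1031/14, 2075/42]
+L4 (α=1/2) → [3013/21, 1521/28, 3965/84]
+L5 (α=1/3) → [6215/63, 2963/42, 12995/126]
= [99, 71, 103]

(1,2) stack=L1,L2,L3,L4,L5; from [0,0,0]:
L1 α=3/4: [69/2, 90, 759/4]
L2 α=1/2: [199/4, 289/2, 851/8]
L3 α=2/7: [2403/28, 1445/14, 6031/56]
L4 α=4/5: [9011/140, 10237/70, 20367/280]
L5 α=1/4: [42433/560, 42961/280, 84061/1120]
rounded: [76, 153, 75]

at x=2,y=0 over L1,L2,L3,L6,L7:
L1 α=2/7: [96/7, 398/7, 360/7]
L2 α=1/2: [671/7, 1217/14, 1683/14]
L3 α=2/3: [2645/21, 1031/14, 2075/42]
L6 α=2/3: [9911/63, 465/14, 19127/126]
L7 α=1/7: [21859/147, 1619/49, 21962/147]
= [149, 33, 149]

at x=2,y=1 over L1,L2,L3,L6,L7:
L1 α=3/7: [645/7, 648/7, 690/7]
L2 α=1/8: [865/8, 813/8, 769/8]
L3 α=3/4: [6289/32, 1485/32, 1681/32]
L6 α=1: [90, 102, 246]
L7 α=1/2: [59, 261/2, 455/2]
→ [59, 130, 228]

at x=0,y=1 over L1,L2,L3,L6,L7,L8:
after L1 α=3/4: [63/2, 69/4, 297/2]
after L2 α=1/2: [469/4, 1037/8, 415/4]
after L3 α=1/3: [679/6, 1693/12, 707/6]
after L6 α=1/2: [1273/12, 3901/24, 1763/12]
after L7 α=1/7: [1327/14, 4201/28, 1923/14]
after L8 α=1/2: [2097/28, 7309/56, 4779/28]
rounded: [75, 131, 171]


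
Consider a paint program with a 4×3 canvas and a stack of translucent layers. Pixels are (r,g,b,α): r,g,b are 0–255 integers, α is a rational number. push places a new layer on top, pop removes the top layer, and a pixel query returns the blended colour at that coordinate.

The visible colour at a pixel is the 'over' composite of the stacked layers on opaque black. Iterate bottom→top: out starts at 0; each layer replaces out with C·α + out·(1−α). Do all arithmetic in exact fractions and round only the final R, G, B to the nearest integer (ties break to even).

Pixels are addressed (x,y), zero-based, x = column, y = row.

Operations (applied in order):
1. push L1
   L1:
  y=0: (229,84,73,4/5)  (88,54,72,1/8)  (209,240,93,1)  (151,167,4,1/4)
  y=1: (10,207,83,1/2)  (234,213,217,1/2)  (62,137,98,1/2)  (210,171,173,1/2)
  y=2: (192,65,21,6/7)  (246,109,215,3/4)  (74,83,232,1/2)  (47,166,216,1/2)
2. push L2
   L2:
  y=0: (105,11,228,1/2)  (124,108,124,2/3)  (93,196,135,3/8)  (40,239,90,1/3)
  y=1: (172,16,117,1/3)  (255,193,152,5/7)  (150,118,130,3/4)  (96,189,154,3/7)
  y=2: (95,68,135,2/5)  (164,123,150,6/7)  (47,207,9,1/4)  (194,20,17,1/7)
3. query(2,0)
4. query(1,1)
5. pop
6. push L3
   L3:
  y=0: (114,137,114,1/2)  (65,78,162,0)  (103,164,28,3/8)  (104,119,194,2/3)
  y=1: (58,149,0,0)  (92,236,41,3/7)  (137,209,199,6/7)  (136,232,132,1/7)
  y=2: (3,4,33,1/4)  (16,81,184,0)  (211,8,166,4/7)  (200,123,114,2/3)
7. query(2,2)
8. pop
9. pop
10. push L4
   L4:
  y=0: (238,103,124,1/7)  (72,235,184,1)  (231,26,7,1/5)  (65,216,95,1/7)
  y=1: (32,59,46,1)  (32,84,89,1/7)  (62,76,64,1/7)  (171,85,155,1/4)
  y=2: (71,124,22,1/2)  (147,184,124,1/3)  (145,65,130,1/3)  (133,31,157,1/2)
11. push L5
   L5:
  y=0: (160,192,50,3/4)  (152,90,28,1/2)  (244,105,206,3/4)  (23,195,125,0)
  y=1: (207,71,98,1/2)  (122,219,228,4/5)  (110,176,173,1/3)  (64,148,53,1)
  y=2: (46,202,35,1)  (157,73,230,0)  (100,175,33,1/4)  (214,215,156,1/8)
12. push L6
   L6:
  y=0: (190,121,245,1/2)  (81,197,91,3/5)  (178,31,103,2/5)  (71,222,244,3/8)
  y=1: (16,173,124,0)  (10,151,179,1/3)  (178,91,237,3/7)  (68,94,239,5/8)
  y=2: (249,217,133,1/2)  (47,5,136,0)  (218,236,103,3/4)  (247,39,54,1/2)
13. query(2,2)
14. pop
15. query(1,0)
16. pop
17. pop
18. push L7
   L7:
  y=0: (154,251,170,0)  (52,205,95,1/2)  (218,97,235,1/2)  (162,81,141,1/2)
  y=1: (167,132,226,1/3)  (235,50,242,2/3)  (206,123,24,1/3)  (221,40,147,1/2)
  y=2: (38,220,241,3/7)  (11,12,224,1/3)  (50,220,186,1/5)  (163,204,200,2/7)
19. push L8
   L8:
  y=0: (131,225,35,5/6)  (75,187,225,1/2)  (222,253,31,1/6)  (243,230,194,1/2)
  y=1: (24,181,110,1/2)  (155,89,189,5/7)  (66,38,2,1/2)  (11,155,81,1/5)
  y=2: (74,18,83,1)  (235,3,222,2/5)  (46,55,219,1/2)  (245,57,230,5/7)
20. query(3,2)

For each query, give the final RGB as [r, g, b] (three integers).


at x=2,y=0 over L1,L2:
+L1 (α=1) → [209, 240, 93]
+L2 (α=3/8) → [331/2, 447/2, 435/4]
rounded: [166, 224, 109]

query (1,1) [L1,L2] — begin 0,0,0
L1 α=1/2: [117, 213/2, 217/2]
L2 α=5/7: [1509/7, 1178/7, 977/7]
= [216, 168, 140]

at x=2,y=2 over L1,L3:
+L1 (α=1/2) → [37, 83/2, 116]
+L3 (α=4/7) → [955/7, 313/14, 1012/7]
= [136, 22, 145]

(2,2) stack=L4,L5,L6; from [0,0,0]:
after L4 α=1/3: [145/3, 65/3, 130/3]
after L5 α=1/4: [245/4, 60, 163/4]
after L6 α=3/4: [2861/16, 192, 1399/16]
rounded: [179, 192, 87]

query (1,0) [L4,L5] — begin 0,0,0
+L4 (α=1) → [72, 235, 184]
+L5 (α=1/2) → [112, 325/2, 106]
→ [112, 162, 106]

query (3,2) [L7,L8] — begin 0,0,0
after L7 α=2/7: [326/7, 408/7, 400/7]
after L8 α=5/7: [9227/49, 2811/49, 8850/49]
= [188, 57, 181]


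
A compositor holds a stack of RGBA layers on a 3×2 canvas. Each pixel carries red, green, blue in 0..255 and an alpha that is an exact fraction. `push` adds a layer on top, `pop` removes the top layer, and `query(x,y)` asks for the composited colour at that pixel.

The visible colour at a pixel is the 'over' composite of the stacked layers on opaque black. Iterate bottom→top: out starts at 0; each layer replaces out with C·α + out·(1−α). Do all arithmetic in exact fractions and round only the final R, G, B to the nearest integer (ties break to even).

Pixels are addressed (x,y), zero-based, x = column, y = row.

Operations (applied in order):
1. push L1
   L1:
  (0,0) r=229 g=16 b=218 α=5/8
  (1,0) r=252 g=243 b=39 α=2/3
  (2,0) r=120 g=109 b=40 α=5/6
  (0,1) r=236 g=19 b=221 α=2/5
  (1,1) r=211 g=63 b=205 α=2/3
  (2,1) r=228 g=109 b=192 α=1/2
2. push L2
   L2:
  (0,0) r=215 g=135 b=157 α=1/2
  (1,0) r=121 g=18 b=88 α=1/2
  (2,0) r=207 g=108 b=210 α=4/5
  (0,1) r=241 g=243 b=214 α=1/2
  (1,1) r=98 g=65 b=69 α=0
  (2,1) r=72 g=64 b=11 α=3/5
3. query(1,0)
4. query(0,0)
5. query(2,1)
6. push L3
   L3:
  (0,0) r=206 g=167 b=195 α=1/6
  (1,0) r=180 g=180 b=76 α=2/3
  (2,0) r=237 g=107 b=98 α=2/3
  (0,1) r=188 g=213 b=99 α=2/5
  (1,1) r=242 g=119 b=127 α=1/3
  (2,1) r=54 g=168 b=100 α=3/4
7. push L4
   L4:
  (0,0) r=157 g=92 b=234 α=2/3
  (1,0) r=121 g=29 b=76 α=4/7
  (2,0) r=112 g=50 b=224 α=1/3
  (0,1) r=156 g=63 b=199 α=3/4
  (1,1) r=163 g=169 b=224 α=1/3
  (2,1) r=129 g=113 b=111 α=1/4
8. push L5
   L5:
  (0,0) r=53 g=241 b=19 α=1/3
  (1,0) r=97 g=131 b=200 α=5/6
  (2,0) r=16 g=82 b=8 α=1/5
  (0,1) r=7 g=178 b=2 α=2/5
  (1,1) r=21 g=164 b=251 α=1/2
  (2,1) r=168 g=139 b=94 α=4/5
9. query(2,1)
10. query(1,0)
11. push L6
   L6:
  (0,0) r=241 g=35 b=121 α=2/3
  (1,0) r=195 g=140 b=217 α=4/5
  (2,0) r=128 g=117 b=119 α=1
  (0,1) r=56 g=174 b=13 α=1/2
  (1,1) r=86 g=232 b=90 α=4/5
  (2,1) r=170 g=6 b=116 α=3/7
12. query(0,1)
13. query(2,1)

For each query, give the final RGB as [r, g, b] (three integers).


query (1,0) [L1,L2] — begin 0,0,0
after L1 α=2/3: [168, 162, 26]
after L2 α=1/2: [289/2, 90, 57]
rounded: [144, 90, 57]

at x=0,y=0 over L1,L2:
+L1 (α=5/8) → [1145/8, 10, 545/4]
+L2 (α=1/2) → [2865/16, 145/2, 1173/8]
= [179, 72, 147]

(2,1) stack=L1,L2; from [0,0,0]:
+L1 (α=1/2) → [114, 109/2, 96]
+L2 (α=3/5) → [444/5, 301/5, 45]
rounded: [89, 60, 45]

query (2,1) [L1,L2,L3,L4,L5] — begin 0,0,0
after L1 α=1/2: [114, 109/2, 96]
after L2 α=3/5: [444/5, 301/5, 45]
after L3 α=3/4: [627/10, 2821/20, 345/4]
after L4 α=1/4: [3171/40, 10723/80, 1479/16]
after L5 α=4/5: [30051/200, 55203/400, 1499/16]
→ [150, 138, 94]

query (1,0) [L1,L2,L3,L4,L5] — begin 0,0,0
+L1 (α=2/3) → [168, 162, 26]
+L2 (α=1/2) → [289/2, 90, 57]
+L3 (α=2/3) → [1009/6, 150, 209/3]
+L4 (α=4/7) → [1977/14, 566/7, 513/7]
+L5 (α=5/6) → [8767/84, 1717/14, 7513/42]
= [104, 123, 179]

(0,1) stack=L1,L2,L3,L4,L5,L6; from [0,0,0]:
L1 α=2/5: [472/5, 38/5, 442/5]
L2 α=1/2: [1677/10, 1253/10, 756/5]
L3 α=2/5: [8791/50, 8019/50, 3258/25]
L4 α=3/4: [32191/200, 17469/200, 18183/100]
L5 α=2/5: [99373/1000, 123607/1000, 54949/500]
L6 α=1/2: [155373/2000, 297607/2000, 61449/1000]
rounded: [78, 149, 61]

query (2,1) [L1,L2,L3,L4,L5,L6] — begin 0,0,0
after L1 α=1/2: [114, 109/2, 96]
after L2 α=3/5: [444/5, 301/5, 45]
after L3 α=3/4: [627/10, 2821/20, 345/4]
after L4 α=1/4: [3171/40, 10723/80, 1479/16]
after L5 α=4/5: [30051/200, 55203/400, 1499/16]
after L6 α=3/7: [55551/350, 57003/700, 413/4]
= [159, 81, 103]


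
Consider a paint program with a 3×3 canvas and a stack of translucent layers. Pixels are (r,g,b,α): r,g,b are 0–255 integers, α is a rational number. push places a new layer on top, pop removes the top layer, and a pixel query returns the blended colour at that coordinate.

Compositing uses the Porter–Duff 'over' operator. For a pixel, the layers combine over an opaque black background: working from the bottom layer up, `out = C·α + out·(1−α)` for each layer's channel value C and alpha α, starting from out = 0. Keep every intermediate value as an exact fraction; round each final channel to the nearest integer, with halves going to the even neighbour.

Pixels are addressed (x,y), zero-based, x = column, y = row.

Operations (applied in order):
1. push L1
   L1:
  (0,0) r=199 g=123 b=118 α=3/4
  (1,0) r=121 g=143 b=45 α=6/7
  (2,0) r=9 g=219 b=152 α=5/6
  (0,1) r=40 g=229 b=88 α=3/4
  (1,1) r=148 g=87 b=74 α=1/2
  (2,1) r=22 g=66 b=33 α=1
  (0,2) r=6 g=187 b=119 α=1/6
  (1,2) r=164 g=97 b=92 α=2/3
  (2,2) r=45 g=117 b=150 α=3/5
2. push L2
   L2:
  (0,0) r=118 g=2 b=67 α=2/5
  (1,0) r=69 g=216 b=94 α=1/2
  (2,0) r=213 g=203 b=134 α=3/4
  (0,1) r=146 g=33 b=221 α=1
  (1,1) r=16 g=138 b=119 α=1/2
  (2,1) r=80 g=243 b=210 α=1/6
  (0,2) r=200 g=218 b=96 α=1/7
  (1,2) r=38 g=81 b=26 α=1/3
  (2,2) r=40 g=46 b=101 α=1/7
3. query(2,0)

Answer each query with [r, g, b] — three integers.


at x=2,y=0 over L1,L2:
+L1 (α=5/6) → [15/2, 365/2, 380/3]
+L2 (α=3/4) → [1293/8, 1583/8, 793/6]
= [162, 198, 132]


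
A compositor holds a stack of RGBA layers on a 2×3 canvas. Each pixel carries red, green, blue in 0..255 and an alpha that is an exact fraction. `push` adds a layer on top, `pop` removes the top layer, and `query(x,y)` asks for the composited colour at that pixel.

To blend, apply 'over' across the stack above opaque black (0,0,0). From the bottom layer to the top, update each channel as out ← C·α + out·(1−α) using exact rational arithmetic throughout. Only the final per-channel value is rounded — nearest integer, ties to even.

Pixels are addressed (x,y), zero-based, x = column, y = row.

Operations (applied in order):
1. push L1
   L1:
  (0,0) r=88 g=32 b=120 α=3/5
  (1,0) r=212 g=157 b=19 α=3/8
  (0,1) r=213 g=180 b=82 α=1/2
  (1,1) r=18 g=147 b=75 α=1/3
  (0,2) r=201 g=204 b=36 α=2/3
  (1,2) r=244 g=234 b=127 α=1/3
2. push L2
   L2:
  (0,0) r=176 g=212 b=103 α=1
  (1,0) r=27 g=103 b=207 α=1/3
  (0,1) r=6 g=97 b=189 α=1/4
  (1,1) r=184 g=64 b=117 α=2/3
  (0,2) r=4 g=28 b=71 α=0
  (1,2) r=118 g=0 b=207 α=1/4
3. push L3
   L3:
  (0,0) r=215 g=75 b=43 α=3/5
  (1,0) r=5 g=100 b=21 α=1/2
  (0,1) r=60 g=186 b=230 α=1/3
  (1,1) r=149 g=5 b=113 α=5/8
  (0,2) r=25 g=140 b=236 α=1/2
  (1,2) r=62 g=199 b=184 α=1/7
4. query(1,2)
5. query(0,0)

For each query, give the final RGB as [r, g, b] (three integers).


(1,2) stack=L1,L2,L3; from [0,0,0]:
L1 α=1/3: [244/3, 78, 127/3]
L2 α=1/4: [181/2, 117/2, 167/2]
L3 α=1/7: [605/7, 550/7, 685/7]
= [86, 79, 98]

query (0,0) [L1,L2,L3] — begin 0,0,0
L1 α=3/5: [264/5, 96/5, 72]
L2 α=1: [176, 212, 103]
L3 α=3/5: [997/5, 649/5, 67]
→ [199, 130, 67]
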